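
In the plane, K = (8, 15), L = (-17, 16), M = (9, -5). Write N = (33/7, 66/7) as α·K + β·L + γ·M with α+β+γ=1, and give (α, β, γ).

Signed area of the reference triangle: [KLM] = ½·(8·(16−(-5)) + (-17)·(-5−15) + 9·(15−16)) = ½·(168 + 340 − 9) = 499/2.
[NLM] = ½·((33/7)·(16−(-5)) + (-17)·(-5−(66/7)) + 9·(66/7−16)) = ½·(99 + 1717/7 − 414/7) = 998/7, so the K-coordinate is (998/7)/(499/2) = 4/7.
[KNM] = ½·(8·(66/7−(-5)) + (33/7)·(-5−15) + 9·(15−(66/7))) = ½·(808/7 − 660/7 + 351/7) = 499/14, so the L-coordinate is 1/7.
[KLN] = ½·(8·(16−(66/7)) + (-17)·(66/7−15) + (33/7)·(15−16)) = ½·(368/7 + 663/7 − 33/7) = 499/7, so the M-coordinate is 2/7.
Check: 4/7 + 1/7 + 2/7 = 1.

(4/7, 1/7, 2/7)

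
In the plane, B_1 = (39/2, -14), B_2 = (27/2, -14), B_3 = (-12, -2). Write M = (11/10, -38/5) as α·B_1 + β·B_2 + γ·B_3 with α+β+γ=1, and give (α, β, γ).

(1/5, 4/15, 8/15)

Signed area of the reference triangle: [B_1B_2B_3] = ½·((39/2)·(-14−(-2)) + (27/2)·(-2−(-14)) + (-12)·(-14−(-14))) = ½·(-234 + 162 + 0) = -36.
[MB_2B_3] = ½·((11/10)·(-14−(-2)) + (27/2)·(-2−(-38/5)) + (-12)·(-38/5−(-14))) = ½·(-66/5 + 378/5 − 384/5) = -36/5, so the B_1-coordinate is (-36/5)/(-36) = 1/5.
[B_1MB_3] = ½·((39/2)·(-38/5−(-2)) + (11/10)·(-2−(-14)) + (-12)·(-14−(-38/5))) = ½·(-546/5 + 66/5 + 384/5) = -48/5, so the B_2-coordinate is 4/15.
[B_1B_2M] = ½·((39/2)·(-14−(-38/5)) + (27/2)·(-38/5−(-14)) + (11/10)·(-14−(-14))) = ½·(-624/5 + 432/5 + 0) = -96/5, so the B_3-coordinate is 8/15.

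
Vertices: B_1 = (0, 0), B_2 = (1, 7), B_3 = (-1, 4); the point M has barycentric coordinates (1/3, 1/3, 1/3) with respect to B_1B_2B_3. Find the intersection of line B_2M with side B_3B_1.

Line B_2M meets B_3B_1 where the B_2-coordinate vanishes; zeroing M's B_2-weight and renormalizing leaves B_3, B_1-weights 1/3 : 1/3 → (1/2, 1/2).
So N = (1/2)·B_3 + (1/2)·B_1 = (-1/2, 2).

(-1/2, 2)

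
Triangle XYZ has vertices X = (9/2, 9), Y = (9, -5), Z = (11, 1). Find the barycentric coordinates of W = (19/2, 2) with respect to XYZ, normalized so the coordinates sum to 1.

Signed area of the reference triangle: [XYZ] = ½·((9/2)·(-5−1) + 9·(1−9) + 11·(9−(-5))) = ½·(-27 − 72 + 154) = 55/2.
[WYZ] = ½·((19/2)·(-5−1) + 9·(1−2) + 11·(2−(-5))) = ½·(-57 − 9 + 77) = 11/2, so the X-coordinate is (11/2)/(55/2) = 1/5.
[XWZ] = ½·((9/2)·(2−1) + (19/2)·(1−9) + 11·(9−2)) = ½·(9/2 − 76 + 77) = 11/4, so the Y-coordinate is 1/10.
[XYW] = ½·((9/2)·(-5−2) + 9·(2−9) + (19/2)·(9−(-5))) = ½·(-63/2 − 63 + 133) = 77/4, so the Z-coordinate is 7/10.

(1/5, 1/10, 7/10)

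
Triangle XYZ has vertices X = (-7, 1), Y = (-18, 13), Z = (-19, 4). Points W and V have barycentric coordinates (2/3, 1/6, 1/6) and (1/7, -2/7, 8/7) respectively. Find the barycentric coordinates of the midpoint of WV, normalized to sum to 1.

Since both coordinate triples sum to 1, the midpoint's barycentrics are the componentwise average.
(2/3+1/7)/2 = 17/42; similarly -5/84 and 55/84.

(17/42, -5/84, 55/84)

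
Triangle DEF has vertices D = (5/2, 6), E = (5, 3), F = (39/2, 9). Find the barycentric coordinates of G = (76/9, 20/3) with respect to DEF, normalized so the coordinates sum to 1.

Signed area of the reference triangle: [DEF] = ½·((5/2)·(3−9) + 5·(9−6) + (39/2)·(6−3)) = ½·(-15 + 15 + 117/2) = 117/4.
[GEF] = ½·((76/9)·(3−9) + 5·(9−(20/3)) + (39/2)·(20/3−3)) = ½·(-152/3 + 35/3 + 143/2) = 65/4, so the D-coordinate is (65/4)/(117/4) = 5/9.
[DGF] = ½·((5/2)·(20/3−9) + (76/9)·(9−6) + (39/2)·(6−(20/3))) = ½·(-35/6 + 76/3 − 13) = 13/4, so the E-coordinate is 1/9.
[DEG] = ½·((5/2)·(3−(20/3)) + 5·(20/3−6) + (76/9)·(6−3)) = ½·(-55/6 + 10/3 + 76/3) = 39/4, so the F-coordinate is 1/3.

(5/9, 1/9, 1/3)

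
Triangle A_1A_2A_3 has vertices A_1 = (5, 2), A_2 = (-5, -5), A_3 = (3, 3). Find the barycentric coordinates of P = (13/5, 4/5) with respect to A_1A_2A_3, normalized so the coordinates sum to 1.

(3/5, 1/5, 1/5)

Signed area of the reference triangle: [A_1A_2A_3] = ½·(5·(-5−3) + (-5)·(3−2) + 3·(2−(-5))) = ½·(-40 − 5 + 21) = -12.
[PA_2A_3] = ½·((13/5)·(-5−3) + (-5)·(3−(4/5)) + 3·(4/5−(-5))) = ½·(-104/5 − 11 + 87/5) = -36/5, so the A_1-coordinate is (-36/5)/(-12) = 3/5.
[A_1PA_3] = ½·(5·(4/5−3) + (13/5)·(3−2) + 3·(2−(4/5))) = ½·(-11 + 13/5 + 18/5) = -12/5, so the A_2-coordinate is 1/5.
[A_1A_2P] = ½·(5·(-5−(4/5)) + (-5)·(4/5−2) + (13/5)·(2−(-5))) = ½·(-29 + 6 + 91/5) = -12/5, so the A_3-coordinate is 1/5.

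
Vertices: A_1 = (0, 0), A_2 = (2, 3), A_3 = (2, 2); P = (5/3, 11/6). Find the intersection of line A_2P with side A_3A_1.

Barycentric coordinates of P with respect to A_1A_2A_3: (1/6, 1/6, 2/3).
On side A_3A_1 the A_2-coordinate is zero; dropping P's A_2-weight 1/6 and renormalizing the remaining 2/3 : 1/6 gives weights 4/5, 1/5 on A_3, A_1.
Q = (4/5)·(2, 2) + (1/5)·(0, 0) = (8/5, 8/5).

(8/5, 8/5)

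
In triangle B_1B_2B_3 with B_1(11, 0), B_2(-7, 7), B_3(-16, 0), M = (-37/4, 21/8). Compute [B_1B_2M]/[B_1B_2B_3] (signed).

[B_1B_2B_3] = ½·(11·(7−0) + (-7)·(0−0) + (-16)·(0−7)) = ½·(77 + 0 + 112) = 189/2.
[B_1B_2M] = ½·(11·(7−(21/8)) + (-7)·(21/8−0) + (-37/4)·(0−7)) = ½·(385/8 − 147/8 + 259/4) = 189/4, so the ratio is (189/4)/(189/2) = 1/2.

1/2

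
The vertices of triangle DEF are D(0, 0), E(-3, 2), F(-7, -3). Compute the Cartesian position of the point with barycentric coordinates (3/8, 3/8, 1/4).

(-23/8, 0)

G = (3/8)·D + (3/8)·E + (1/4)·F.
x-coordinate: (3/8)·0 + (3/8)·(-3) + (1/4)·(-7) = -23/8.
y-coordinate: (3/8)·0 + (3/8)·2 + (1/4)·(-3) = 0.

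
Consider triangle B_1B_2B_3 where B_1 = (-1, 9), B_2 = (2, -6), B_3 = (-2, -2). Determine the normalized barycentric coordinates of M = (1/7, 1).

Signed area of the reference triangle: [B_1B_2B_3] = ½·((-1)·(-6−(-2)) + 2·(-2−9) + (-2)·(9−(-6))) = ½·(4 − 22 − 30) = -24.
[MB_2B_3] = ½·((1/7)·(-6−(-2)) + 2·(-2−1) + (-2)·(1−(-6))) = ½·(-4/7 − 6 − 14) = -72/7, so the B_1-coordinate is (-72/7)/(-24) = 3/7.
[B_1MB_3] = ½·((-1)·(1−(-2)) + (1/7)·(-2−9) + (-2)·(9−1)) = ½·(-3 − 11/7 − 16) = -72/7, so the B_2-coordinate is 3/7.
[B_1B_2M] = ½·((-1)·(-6−1) + 2·(1−9) + (1/7)·(9−(-6))) = ½·(7 − 16 + 15/7) = -24/7, so the B_3-coordinate is 1/7.

(3/7, 3/7, 1/7)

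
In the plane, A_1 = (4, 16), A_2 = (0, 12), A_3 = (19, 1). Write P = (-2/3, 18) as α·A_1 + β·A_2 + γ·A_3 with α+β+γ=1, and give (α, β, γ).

Signed area of the reference triangle: [A_1A_2A_3] = ½·(4·(12−1) + 0·(1−16) + 19·(16−12)) = ½·(44 + 0 + 76) = 60.
[PA_2A_3] = ½·((-2/3)·(12−1) + 0·(1−18) + 19·(18−12)) = ½·(-22/3 + 0 + 114) = 160/3, so the A_1-coordinate is (160/3)/60 = 8/9.
[A_1PA_3] = ½·(4·(18−1) + (-2/3)·(1−16) + 19·(16−18)) = ½·(68 + 10 − 38) = 20, so the A_2-coordinate is 1/3.
[A_1A_2P] = ½·(4·(12−18) + 0·(18−16) + (-2/3)·(16−12)) = ½·(-24 + 0 − 8/3) = -40/3, so the A_3-coordinate is -2/9.
Check: 8/9 + 1/3 − 2/9 = 1.

(8/9, 1/3, -2/9)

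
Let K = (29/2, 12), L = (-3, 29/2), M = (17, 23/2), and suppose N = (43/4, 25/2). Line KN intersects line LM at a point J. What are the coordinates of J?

(7, 13)

Barycentric coordinates of N with respect to KLM: (1/2, 1/4, 1/4).
On side LM the K-coordinate is zero; dropping N's K-weight 1/2 and renormalizing the remaining 1/4 : 1/4 gives weights 1/2, 1/2 on L, M.
J = (1/2)·(-3, 29/2) + (1/2)·(17, 23/2) = (7, 13).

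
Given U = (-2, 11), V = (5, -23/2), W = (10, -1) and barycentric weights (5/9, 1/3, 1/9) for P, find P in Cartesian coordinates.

P = (5/9)·U + (1/3)·V + (1/9)·W.
x-coordinate: (5/9)·(-2) + (1/3)·5 + (1/9)·10 = 5/3.
y-coordinate: (5/9)·11 + (1/3)·(-23/2) + (1/9)·(-1) = 13/6.

(5/3, 13/6)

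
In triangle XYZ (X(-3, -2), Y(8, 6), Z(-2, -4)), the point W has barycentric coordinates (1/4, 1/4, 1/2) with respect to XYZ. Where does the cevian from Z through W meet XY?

Line ZW meets XY where the Z-coordinate vanishes; zeroing W's Z-weight and renormalizing leaves X, Y-weights 1/4 : 1/4 → (1/2, 1/2).
So V = (1/2)·X + (1/2)·Y = (5/2, 2).

(5/2, 2)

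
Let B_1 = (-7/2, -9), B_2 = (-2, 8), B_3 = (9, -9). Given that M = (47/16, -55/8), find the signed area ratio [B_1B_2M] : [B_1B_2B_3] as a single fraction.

1/2

[B_1B_2B_3] = ½·((-7/2)·(8−(-9)) + (-2)·(-9−(-9)) + 9·(-9−8)) = ½·(-119/2 + 0 − 153) = -425/4.
[B_1B_2M] = ½·((-7/2)·(8−(-55/8)) + (-2)·(-55/8−(-9)) + (47/16)·(-9−8)) = ½·(-833/16 − 17/4 − 799/16) = -425/8, so the ratio is (-425/8)/(-425/4) = 1/2.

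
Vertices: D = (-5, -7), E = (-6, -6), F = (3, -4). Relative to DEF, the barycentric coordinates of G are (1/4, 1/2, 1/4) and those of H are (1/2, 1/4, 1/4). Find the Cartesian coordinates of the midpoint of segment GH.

(-27/8, -47/8)

Barycentric coordinates of the midpoint are the average: (3/8, 3/8, 1/4).
Converting: (3/8)·D + (3/8)·E + (1/4)·F = (-27/8, -47/8).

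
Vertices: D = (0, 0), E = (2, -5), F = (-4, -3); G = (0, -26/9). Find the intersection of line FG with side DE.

(8/7, -20/7)

Barycentric coordinates of G with respect to DEF: (1/3, 4/9, 2/9).
On side DE the F-coordinate is zero; dropping G's F-weight 2/9 and renormalizing the remaining 1/3 : 4/9 gives weights 3/7, 4/7 on D, E.
H = (3/7)·(0, 0) + (4/7)·(2, -5) = (8/7, -20/7).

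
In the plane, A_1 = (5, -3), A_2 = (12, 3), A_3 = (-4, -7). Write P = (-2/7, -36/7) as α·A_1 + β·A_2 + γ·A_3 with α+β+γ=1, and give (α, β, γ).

(2/7, 1/14, 9/14)

Signed area of the reference triangle: [A_1A_2A_3] = ½·(5·(3−(-7)) + 12·(-7−(-3)) + (-4)·(-3−3)) = ½·(50 − 48 + 24) = 13.
[PA_2A_3] = ½·((-2/7)·(3−(-7)) + 12·(-7−(-36/7)) + (-4)·(-36/7−3)) = ½·(-20/7 − 156/7 + 228/7) = 26/7, so the A_1-coordinate is (26/7)/13 = 2/7.
[A_1PA_3] = ½·(5·(-36/7−(-7)) + (-2/7)·(-7−(-3)) + (-4)·(-3−(-36/7))) = ½·(65/7 + 8/7 − 60/7) = 13/14, so the A_2-coordinate is 1/14.
[A_1A_2P] = ½·(5·(3−(-36/7)) + 12·(-36/7−(-3)) + (-2/7)·(-3−3)) = ½·(285/7 − 180/7 + 12/7) = 117/14, so the A_3-coordinate is 9/14.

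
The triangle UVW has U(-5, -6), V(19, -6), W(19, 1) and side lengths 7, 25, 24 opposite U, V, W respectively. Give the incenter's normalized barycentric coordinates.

The incenter has barycentric coordinates proportional to the opposite side lengths: (7 : 25 : 24).
Normalizing by 7+25+24 = 56 gives (1/8, 25/56, 3/7).

(1/8, 25/56, 3/7)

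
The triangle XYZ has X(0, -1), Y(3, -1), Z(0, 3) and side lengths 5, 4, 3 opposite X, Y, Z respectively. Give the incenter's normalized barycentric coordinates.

(5/12, 1/3, 1/4)

The incenter has barycentric coordinates proportional to the opposite side lengths: (5 : 4 : 3).
Normalizing by 5+4+3 = 12 gives (5/12, 1/3, 1/4).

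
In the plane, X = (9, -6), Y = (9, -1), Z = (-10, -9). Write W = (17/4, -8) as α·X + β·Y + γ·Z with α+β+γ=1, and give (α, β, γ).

(1, -1/4, 1/4)

Signed area of the reference triangle: [XYZ] = ½·(9·(-1−(-9)) + 9·(-9−(-6)) + (-10)·(-6−(-1))) = ½·(72 − 27 + 50) = 95/2.
[WYZ] = ½·((17/4)·(-1−(-9)) + 9·(-9−(-8)) + (-10)·(-8−(-1))) = ½·(34 − 9 + 70) = 95/2, so the X-coordinate is (95/2)/(95/2) = 1.
[XWZ] = ½·(9·(-8−(-9)) + (17/4)·(-9−(-6)) + (-10)·(-6−(-8))) = ½·(9 − 51/4 − 20) = -95/8, so the Y-coordinate is -1/4.
[XYW] = ½·(9·(-1−(-8)) + 9·(-8−(-6)) + (17/4)·(-6−(-1))) = ½·(63 − 18 − 85/4) = 95/8, so the Z-coordinate is 1/4.
Check: 1 − 1/4 + 1/4 = 1.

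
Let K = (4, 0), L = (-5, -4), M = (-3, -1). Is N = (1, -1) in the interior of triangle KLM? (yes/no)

yes

Barycentric coordinates of N: (12/19, 4/19, 3/19).
The three coordinates are positive, positive, positive; a point is interior exactly when all three are positive.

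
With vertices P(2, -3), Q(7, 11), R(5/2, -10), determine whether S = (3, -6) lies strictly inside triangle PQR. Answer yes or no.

yes

Barycentric coordinates of S: (5/28, 11/84, 29/42).
The three coordinates are positive, positive, positive; a point is interior exactly when all three are positive.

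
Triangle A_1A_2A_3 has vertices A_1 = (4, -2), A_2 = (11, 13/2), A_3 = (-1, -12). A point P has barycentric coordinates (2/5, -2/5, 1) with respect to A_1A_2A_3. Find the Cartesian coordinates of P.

(-19/5, -77/5)

P = (2/5)·A_1 + (-2/5)·A_2 + 1·A_3.
x-coordinate: (2/5)·4 + (-2/5)·11 + 1·(-1) = -19/5.
y-coordinate: (2/5)·(-2) + (-2/5)·(13/2) + 1·(-12) = -77/5.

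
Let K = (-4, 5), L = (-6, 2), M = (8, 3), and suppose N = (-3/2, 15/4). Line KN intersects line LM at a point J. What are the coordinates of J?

Barycentric coordinates of N with respect to KLM: (1/2, 1/4, 1/4).
On side LM the K-coordinate is zero; dropping N's K-weight 1/2 and renormalizing the remaining 1/4 : 1/4 gives weights 1/2, 1/2 on L, M.
J = (1/2)·(-6, 2) + (1/2)·(8, 3) = (1, 5/2).

(1, 5/2)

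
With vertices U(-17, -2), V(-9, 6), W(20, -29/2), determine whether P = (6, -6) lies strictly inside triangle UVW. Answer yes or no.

Barycentric coordinates of P: (9/88, 31/88, 6/11).
The three coordinates are positive, positive, positive; a point is interior exactly when all three are positive.

yes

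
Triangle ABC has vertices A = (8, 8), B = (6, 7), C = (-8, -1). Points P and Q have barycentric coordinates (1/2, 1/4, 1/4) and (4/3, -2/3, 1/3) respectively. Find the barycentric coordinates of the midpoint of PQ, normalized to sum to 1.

(11/12, -5/24, 7/24)

Since both coordinate triples sum to 1, the midpoint's barycentrics are the componentwise average.
(1/2+4/3)/2 = 11/12; similarly -5/24 and 7/24.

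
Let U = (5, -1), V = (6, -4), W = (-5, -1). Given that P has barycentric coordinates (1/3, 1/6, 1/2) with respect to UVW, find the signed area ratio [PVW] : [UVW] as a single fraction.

1/3

The signed ratio [PVW]/[UVW] equals the barycentric coordinate of P at vertex U, which is 1/3.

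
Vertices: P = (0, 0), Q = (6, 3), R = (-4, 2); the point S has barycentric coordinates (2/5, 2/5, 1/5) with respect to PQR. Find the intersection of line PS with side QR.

Line PS meets QR where the P-coordinate vanishes; zeroing S's P-weight and renormalizing leaves Q, R-weights 2/5 : 1/5 → (2/3, 1/3).
So T = (2/3)·Q + (1/3)·R = (8/3, 8/3).

(8/3, 8/3)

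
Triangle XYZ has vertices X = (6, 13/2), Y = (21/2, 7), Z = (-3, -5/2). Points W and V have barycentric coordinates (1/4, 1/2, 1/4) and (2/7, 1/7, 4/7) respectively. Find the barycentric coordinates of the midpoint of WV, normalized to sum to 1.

Since both coordinate triples sum to 1, the midpoint's barycentrics are the componentwise average.
(1/4+2/7)/2 = 15/56; similarly 9/28 and 23/56.

(15/56, 9/28, 23/56)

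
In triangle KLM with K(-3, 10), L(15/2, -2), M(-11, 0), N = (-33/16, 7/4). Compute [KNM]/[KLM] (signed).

3/8

[KLM] = ½·((-3)·(-2−0) + (15/2)·(0−10) + (-11)·(10−(-2))) = ½·(6 − 75 − 132) = -201/2.
[KNM] = ½·((-3)·(7/4−0) + (-33/16)·(0−10) + (-11)·(10−(7/4))) = ½·(-21/4 + 165/8 − 363/4) = -603/16, so the ratio is (-603/16)/(-201/2) = 3/8.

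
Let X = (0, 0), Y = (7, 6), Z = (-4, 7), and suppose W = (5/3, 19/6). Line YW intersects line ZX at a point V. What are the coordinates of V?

(-1, 7/4)

Barycentric coordinates of W with respect to XYZ: (1/2, 1/3, 1/6).
On side ZX the Y-coordinate is zero; dropping W's Y-weight 1/3 and renormalizing the remaining 1/6 : 1/2 gives weights 1/4, 3/4 on Z, X.
V = (1/4)·(-4, 7) + (3/4)·(0, 0) = (-1, 7/4).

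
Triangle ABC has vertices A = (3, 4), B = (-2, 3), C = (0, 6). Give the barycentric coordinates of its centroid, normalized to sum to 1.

(1/3, 1/3, 1/3)

The centroid is the average of the vertices, so each weight is 1/3.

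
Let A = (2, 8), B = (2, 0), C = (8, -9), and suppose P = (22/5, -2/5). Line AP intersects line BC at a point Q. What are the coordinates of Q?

Barycentric coordinates of P with respect to ABC: (2/5, 1/5, 2/5).
On side BC the A-coordinate is zero; dropping P's A-weight 2/5 and renormalizing the remaining 1/5 : 2/5 gives weights 1/3, 2/3 on B, C.
Q = (1/3)·(2, 0) + (2/3)·(8, -9) = (6, -6).

(6, -6)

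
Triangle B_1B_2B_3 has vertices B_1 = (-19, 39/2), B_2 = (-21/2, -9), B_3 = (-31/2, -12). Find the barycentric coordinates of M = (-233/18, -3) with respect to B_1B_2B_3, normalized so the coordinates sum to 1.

(2/9, 2/3, 1/9)

Signed area of the reference triangle: [B_1B_2B_3] = ½·((-19)·(-9−(-12)) + (-21/2)·(-12−(39/2)) + (-31/2)·(39/2−(-9))) = ½·(-57 + 1323/4 − 1767/4) = -84.
[MB_2B_3] = ½·((-233/18)·(-9−(-12)) + (-21/2)·(-12−(-3)) + (-31/2)·(-3−(-9))) = ½·(-233/6 + 189/2 − 93) = -56/3, so the B_1-coordinate is (-56/3)/(-84) = 2/9.
[B_1MB_3] = ½·((-19)·(-3−(-12)) + (-233/18)·(-12−(39/2)) + (-31/2)·(39/2−(-3))) = ½·(-171 + 1631/4 − 1395/4) = -56, so the B_2-coordinate is 2/3.
[B_1B_2M] = ½·((-19)·(-9−(-3)) + (-21/2)·(-3−(39/2)) + (-233/18)·(39/2−(-9))) = ½·(114 + 945/4 − 4427/12) = -28/3, so the B_3-coordinate is 1/9.
Check: 2/9 + 2/3 + 1/9 = 1.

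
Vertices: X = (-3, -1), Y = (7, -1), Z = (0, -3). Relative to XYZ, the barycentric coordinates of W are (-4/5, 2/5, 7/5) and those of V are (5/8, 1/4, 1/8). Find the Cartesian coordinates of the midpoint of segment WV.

Barycentric coordinates of the midpoint are the average: (-7/80, 13/40, 61/80).
Converting: (-7/80)·X + (13/40)·Y + (61/80)·Z = (203/80, -101/40).

(203/80, -101/40)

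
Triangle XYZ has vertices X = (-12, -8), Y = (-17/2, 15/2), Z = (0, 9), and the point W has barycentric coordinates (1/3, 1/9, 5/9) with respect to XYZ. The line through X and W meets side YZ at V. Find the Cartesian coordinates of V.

Line XW meets YZ where the X-coordinate vanishes; zeroing W's X-weight and renormalizing leaves Y, Z-weights 1/9 : 5/9 → (1/6, 5/6).
So V = (1/6)·Y + (5/6)·Z = (-17/12, 35/4).

(-17/12, 35/4)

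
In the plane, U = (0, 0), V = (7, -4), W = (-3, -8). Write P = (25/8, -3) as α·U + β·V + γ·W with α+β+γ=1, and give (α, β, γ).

Signed area of the reference triangle: [UVW] = ½·(0·(-4−(-8)) + 7·(-8−0) + (-3)·(0−(-4))) = ½·(0 − 56 − 12) = -34.
[PVW] = ½·((25/8)·(-4−(-8)) + 7·(-8−(-3)) + (-3)·(-3−(-4))) = ½·(25/2 − 35 − 3) = -51/4, so the U-coordinate is (-51/4)/(-34) = 3/8.
[UPW] = ½·(0·(-3−(-8)) + (25/8)·(-8−0) + (-3)·(0−(-3))) = ½·(0 − 25 − 9) = -17, so the V-coordinate is 1/2.
[UVP] = ½·(0·(-4−(-3)) + 7·(-3−0) + (25/8)·(0−(-4))) = ½·(0 − 21 + 25/2) = -17/4, so the W-coordinate is 1/8.
Check: 3/8 + 1/2 + 1/8 = 1.

(3/8, 1/2, 1/8)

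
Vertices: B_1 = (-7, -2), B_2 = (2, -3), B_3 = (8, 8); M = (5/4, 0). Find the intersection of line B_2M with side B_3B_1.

(1/2, 3)

Barycentric coordinates of M with respect to B_1B_2B_3: (1/4, 1/2, 1/4).
On side B_3B_1 the B_2-coordinate is zero; dropping M's B_2-weight 1/2 and renormalizing the remaining 1/4 : 1/4 gives weights 1/2, 1/2 on B_3, B_1.
N = (1/2)·(8, 8) + (1/2)·(-7, -2) = (1/2, 3).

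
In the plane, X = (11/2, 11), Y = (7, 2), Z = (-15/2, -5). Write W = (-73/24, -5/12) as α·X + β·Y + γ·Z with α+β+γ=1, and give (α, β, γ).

(1/4, 1/12, 2/3)

Signed area of the reference triangle: [XYZ] = ½·((11/2)·(2−(-5)) + 7·(-5−11) + (-15/2)·(11−2)) = ½·(77/2 − 112 − 135/2) = -141/2.
[WYZ] = ½·((-73/24)·(2−(-5)) + 7·(-5−(-5/12)) + (-15/2)·(-5/12−2)) = ½·(-511/24 − 385/12 + 145/8) = -141/8, so the X-coordinate is (-141/8)/(-141/2) = 1/4.
[XWZ] = ½·((11/2)·(-5/12−(-5)) + (-73/24)·(-5−11) + (-15/2)·(11−(-5/12))) = ½·(605/24 + 146/3 − 685/8) = -47/8, so the Y-coordinate is 1/12.
[XYW] = ½·((11/2)·(2−(-5/12)) + 7·(-5/12−11) + (-73/24)·(11−2)) = ½·(319/24 − 959/12 − 219/8) = -47, so the Z-coordinate is 2/3.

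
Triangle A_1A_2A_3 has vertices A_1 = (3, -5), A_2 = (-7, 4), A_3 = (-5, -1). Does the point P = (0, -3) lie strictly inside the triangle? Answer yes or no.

yes

Barycentric coordinates of P: (21/32, 1/8, 7/32).
The three coordinates are positive, positive, positive; a point is interior exactly when all three are positive.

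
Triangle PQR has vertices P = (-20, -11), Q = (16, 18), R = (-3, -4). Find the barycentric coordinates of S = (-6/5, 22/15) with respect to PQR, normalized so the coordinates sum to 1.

(4/15, 1/3, 2/5)

Signed area of the reference triangle: [PQR] = ½·((-20)·(18−(-4)) + 16·(-4−(-11)) + (-3)·(-11−18)) = ½·(-440 + 112 + 87) = -241/2.
[SQR] = ½·((-6/5)·(18−(-4)) + 16·(-4−(22/15)) + (-3)·(22/15−18)) = ½·(-132/5 − 1312/15 + 248/5) = -482/15, so the P-coordinate is (-482/15)/(-241/2) = 4/15.
[PSR] = ½·((-20)·(22/15−(-4)) + (-6/5)·(-4−(-11)) + (-3)·(-11−(22/15))) = ½·(-328/3 − 42/5 + 187/5) = -241/6, so the Q-coordinate is 1/3.
[PQS] = ½·((-20)·(18−(22/15)) + 16·(22/15−(-11)) + (-6/5)·(-11−18)) = ½·(-992/3 + 2992/15 + 174/5) = -241/5, so the R-coordinate is 2/5.
Check: 4/15 + 1/3 + 2/5 = 1.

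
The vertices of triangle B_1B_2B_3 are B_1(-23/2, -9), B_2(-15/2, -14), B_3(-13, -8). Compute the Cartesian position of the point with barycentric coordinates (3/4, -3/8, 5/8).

(-223/16, -13/2)

M = (3/4)·B_1 + (-3/8)·B_2 + (5/8)·B_3.
x-coordinate: (3/4)·(-23/2) + (-3/8)·(-15/2) + (5/8)·(-13) = -223/16.
y-coordinate: (3/4)·(-9) + (-3/8)·(-14) + (5/8)·(-8) = -13/2.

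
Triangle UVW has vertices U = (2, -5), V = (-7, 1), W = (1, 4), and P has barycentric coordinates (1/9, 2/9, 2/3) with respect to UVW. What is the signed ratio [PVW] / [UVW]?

1/9

The signed ratio [PVW]/[UVW] equals the barycentric coordinate of P at vertex U, which is 1/9.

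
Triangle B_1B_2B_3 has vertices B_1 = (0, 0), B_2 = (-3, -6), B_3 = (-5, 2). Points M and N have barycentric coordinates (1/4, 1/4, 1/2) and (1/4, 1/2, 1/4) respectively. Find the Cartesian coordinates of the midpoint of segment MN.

Barycentric coordinates of the midpoint are the average: (1/4, 3/8, 3/8).
Converting: (1/4)·B_1 + (3/8)·B_2 + (3/8)·B_3 = (-3, -3/2).

(-3, -3/2)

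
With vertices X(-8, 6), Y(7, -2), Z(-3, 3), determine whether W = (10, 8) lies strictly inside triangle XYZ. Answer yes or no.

Barycentric coordinates of W: (23, 64/5, -174/5).
The three coordinates are positive, positive, negative; a point is interior exactly when all three are positive.

no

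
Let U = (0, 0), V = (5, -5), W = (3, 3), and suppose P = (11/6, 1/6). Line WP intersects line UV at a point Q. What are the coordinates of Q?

(5/4, -5/4)

Barycentric coordinates of P with respect to UVW: (1/2, 1/6, 1/3).
On side UV the W-coordinate is zero; dropping P's W-weight 1/3 and renormalizing the remaining 1/2 : 1/6 gives weights 3/4, 1/4 on U, V.
Q = (3/4)·(0, 0) + (1/4)·(5, -5) = (5/4, -5/4).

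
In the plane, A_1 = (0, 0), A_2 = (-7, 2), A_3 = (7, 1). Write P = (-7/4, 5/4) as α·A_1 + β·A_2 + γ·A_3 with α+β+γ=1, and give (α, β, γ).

Signed area of the reference triangle: [A_1A_2A_3] = ½·(0·(2−1) + (-7)·(1−0) + 7·(0−2)) = ½·(0 − 7 − 14) = -21/2.
[PA_2A_3] = ½·((-7/4)·(2−1) + (-7)·(1−(5/4)) + 7·(5/4−2)) = ½·(-7/4 + 7/4 − 21/4) = -21/8, so the A_1-coordinate is (-21/8)/(-21/2) = 1/4.
[A_1PA_3] = ½·(0·(5/4−1) + (-7/4)·(1−0) + 7·(0−(5/4))) = ½·(0 − 7/4 − 35/4) = -21/4, so the A_2-coordinate is 1/2.
[A_1A_2P] = ½·(0·(2−(5/4)) + (-7)·(5/4−0) + (-7/4)·(0−2)) = ½·(0 − 35/4 + 7/2) = -21/8, so the A_3-coordinate is 1/4.

(1/4, 1/2, 1/4)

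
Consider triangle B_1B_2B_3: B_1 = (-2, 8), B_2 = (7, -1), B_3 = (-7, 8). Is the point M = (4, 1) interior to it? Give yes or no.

yes

Barycentric coordinates of M: (1/45, 7/9, 1/5).
The three coordinates are positive, positive, positive; a point is interior exactly when all three are positive.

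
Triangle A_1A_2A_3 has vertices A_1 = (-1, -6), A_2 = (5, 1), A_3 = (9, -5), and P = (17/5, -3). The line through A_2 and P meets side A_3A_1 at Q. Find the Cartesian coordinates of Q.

Barycentric coordinates of P with respect to A_1A_2A_3: (2/5, 2/5, 1/5).
On side A_3A_1 the A_2-coordinate is zero; dropping P's A_2-weight 2/5 and renormalizing the remaining 1/5 : 2/5 gives weights 1/3, 2/3 on A_3, A_1.
Q = (1/3)·(9, -5) + (2/3)·(-1, -6) = (7/3, -17/3).

(7/3, -17/3)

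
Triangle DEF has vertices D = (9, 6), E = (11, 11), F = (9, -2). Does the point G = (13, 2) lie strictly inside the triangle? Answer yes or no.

Barycentric coordinates of G: (-11/4, 2, 7/4).
The three coordinates are negative, positive, positive; a point is interior exactly when all three are positive.

no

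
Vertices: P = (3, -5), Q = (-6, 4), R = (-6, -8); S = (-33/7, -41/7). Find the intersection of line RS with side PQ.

(-3/2, -1/2)

Barycentric coordinates of S with respect to PQR: (1/7, 1/7, 5/7).
On side PQ the R-coordinate is zero; dropping S's R-weight 5/7 and renormalizing the remaining 1/7 : 1/7 gives weights 1/2, 1/2 on P, Q.
T = (1/2)·(3, -5) + (1/2)·(-6, 4) = (-3/2, -1/2).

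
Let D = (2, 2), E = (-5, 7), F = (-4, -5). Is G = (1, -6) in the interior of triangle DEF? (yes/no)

no

Barycentric coordinates of G: (59/79, -41/79, 61/79).
The three coordinates are positive, negative, positive; a point is interior exactly when all three are positive.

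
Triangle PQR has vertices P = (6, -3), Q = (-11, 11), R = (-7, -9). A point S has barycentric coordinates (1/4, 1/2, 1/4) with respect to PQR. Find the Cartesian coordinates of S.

S = (1/4)·P + (1/2)·Q + (1/4)·R.
x-coordinate: (1/4)·6 + (1/2)·(-11) + (1/4)·(-7) = -23/4.
y-coordinate: (1/4)·(-3) + (1/2)·11 + (1/4)·(-9) = 5/2.

(-23/4, 5/2)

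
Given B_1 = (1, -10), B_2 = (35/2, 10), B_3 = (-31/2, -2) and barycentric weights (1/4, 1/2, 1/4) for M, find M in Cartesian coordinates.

M = (1/4)·B_1 + (1/2)·B_2 + (1/4)·B_3.
x-coordinate: (1/4)·1 + (1/2)·(35/2) + (1/4)·(-31/2) = 41/8.
y-coordinate: (1/4)·(-10) + (1/2)·10 + (1/4)·(-2) = 2.

(41/8, 2)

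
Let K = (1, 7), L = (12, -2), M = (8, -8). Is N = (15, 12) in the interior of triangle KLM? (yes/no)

Barycentric coordinates of N: (19/51, 245/102, -181/102).
The three coordinates are positive, positive, negative; a point is interior exactly when all three are positive.

no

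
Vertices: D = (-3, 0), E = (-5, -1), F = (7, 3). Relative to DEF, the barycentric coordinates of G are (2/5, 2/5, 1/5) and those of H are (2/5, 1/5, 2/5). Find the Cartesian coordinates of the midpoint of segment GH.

Barycentric coordinates of the midpoint are the average: (2/5, 3/10, 3/10).
Converting: (2/5)·D + (3/10)·E + (3/10)·F = (-3/5, 3/5).

(-3/5, 3/5)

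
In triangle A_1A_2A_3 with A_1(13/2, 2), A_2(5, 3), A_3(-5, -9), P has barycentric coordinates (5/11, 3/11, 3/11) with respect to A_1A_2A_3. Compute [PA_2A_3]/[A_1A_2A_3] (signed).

5/11

The signed ratio [PA_2A_3]/[A_1A_2A_3] equals the barycentric coordinate of P at vertex A_1, which is 5/11.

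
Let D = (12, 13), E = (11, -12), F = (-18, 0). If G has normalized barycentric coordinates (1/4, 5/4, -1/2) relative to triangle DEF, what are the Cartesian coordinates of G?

G = (1/4)·D + (5/4)·E + (-1/2)·F.
x-coordinate: (1/4)·12 + (5/4)·11 + (-1/2)·(-18) = 103/4.
y-coordinate: (1/4)·13 + (5/4)·(-12) + (-1/2)·0 = -47/4.

(103/4, -47/4)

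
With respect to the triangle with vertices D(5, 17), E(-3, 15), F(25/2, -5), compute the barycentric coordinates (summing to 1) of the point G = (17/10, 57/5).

(1/5, 3/5, 1/5)

Signed area of the reference triangle: [DEF] = ½·(5·(15−(-5)) + (-3)·(-5−17) + (25/2)·(17−15)) = ½·(100 + 66 + 25) = 191/2.
[GEF] = ½·((17/10)·(15−(-5)) + (-3)·(-5−(57/5)) + (25/2)·(57/5−15)) = ½·(34 + 246/5 − 45) = 191/10, so the D-coordinate is (191/10)/(191/2) = 1/5.
[DGF] = ½·(5·(57/5−(-5)) + (17/10)·(-5−17) + (25/2)·(17−(57/5))) = ½·(82 − 187/5 + 70) = 573/10, so the E-coordinate is 3/5.
[DEG] = ½·(5·(15−(57/5)) + (-3)·(57/5−17) + (17/10)·(17−15)) = ½·(18 + 84/5 + 17/5) = 191/10, so the F-coordinate is 1/5.
Check: 1/5 + 3/5 + 1/5 = 1.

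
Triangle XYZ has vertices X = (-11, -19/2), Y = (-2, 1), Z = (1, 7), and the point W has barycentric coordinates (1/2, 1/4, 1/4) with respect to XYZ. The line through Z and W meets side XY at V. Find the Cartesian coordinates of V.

Line ZW meets XY where the Z-coordinate vanishes; zeroing W's Z-weight and renormalizing leaves X, Y-weights 1/2 : 1/4 → (2/3, 1/3).
So V = (2/3)·X + (1/3)·Y = (-8, -6).

(-8, -6)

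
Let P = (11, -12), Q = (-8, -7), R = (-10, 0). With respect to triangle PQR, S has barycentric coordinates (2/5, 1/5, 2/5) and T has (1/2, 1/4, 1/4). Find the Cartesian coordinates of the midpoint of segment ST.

(-1/10, -279/40)

Barycentric coordinates of the midpoint are the average: (9/20, 9/40, 13/40).
Converting: (9/20)·P + (9/40)·Q + (13/40)·R = (-1/10, -279/40).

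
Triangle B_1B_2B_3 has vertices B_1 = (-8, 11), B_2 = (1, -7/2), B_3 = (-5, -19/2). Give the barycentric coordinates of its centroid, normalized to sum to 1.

(1/3, 1/3, 1/3)

The centroid is the average of the vertices, so each weight is 1/3.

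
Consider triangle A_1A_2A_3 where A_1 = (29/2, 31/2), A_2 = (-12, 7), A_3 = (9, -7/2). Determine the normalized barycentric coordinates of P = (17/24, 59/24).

Signed area of the reference triangle: [A_1A_2A_3] = ½·((29/2)·(7−(-7/2)) + (-12)·(-7/2−(31/2)) + 9·(31/2−7)) = ½·(609/4 + 228 + 153/2) = 1827/8.
[PA_2A_3] = ½·((17/24)·(7−(-7/2)) + (-12)·(-7/2−(59/24)) + 9·(59/24−7)) = ½·(119/16 + 143/2 − 327/8) = 609/32, so the A_1-coordinate is (609/32)/(1827/8) = 1/12.
[A_1PA_3] = ½·((29/2)·(59/24−(-7/2)) + (17/24)·(-7/2−(31/2)) + 9·(31/2−(59/24))) = ½·(4147/48 − 323/24 + 939/8) = 3045/32, so the A_2-coordinate is 5/12.
[A_1A_2P] = ½·((29/2)·(7−(59/24)) + (-12)·(59/24−(31/2)) + (17/24)·(31/2−7)) = ½·(3161/48 + 313/2 + 289/48) = 1827/16, so the A_3-coordinate is 1/2.
Check: 1/12 + 5/12 + 1/2 = 1.

(1/12, 5/12, 1/2)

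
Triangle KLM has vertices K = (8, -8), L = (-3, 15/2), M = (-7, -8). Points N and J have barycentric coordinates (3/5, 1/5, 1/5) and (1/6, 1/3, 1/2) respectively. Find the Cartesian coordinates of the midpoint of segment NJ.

Barycentric coordinates of the midpoint are the average: (23/60, 4/15, 7/20).
Converting: (23/60)·K + (4/15)·L + (7/20)·M = (-11/60, -58/15).

(-11/60, -58/15)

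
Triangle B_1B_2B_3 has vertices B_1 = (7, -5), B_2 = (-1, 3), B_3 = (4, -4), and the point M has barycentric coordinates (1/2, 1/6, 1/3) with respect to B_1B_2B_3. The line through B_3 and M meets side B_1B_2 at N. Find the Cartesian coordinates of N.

Line B_3M meets B_1B_2 where the B_3-coordinate vanishes; zeroing M's B_3-weight and renormalizing leaves B_1, B_2-weights 1/2 : 1/6 → (3/4, 1/4).
So N = (3/4)·B_1 + (1/4)·B_2 = (5, -3).

(5, -3)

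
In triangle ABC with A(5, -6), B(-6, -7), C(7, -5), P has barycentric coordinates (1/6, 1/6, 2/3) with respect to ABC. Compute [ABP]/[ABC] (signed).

The signed ratio [ABP]/[ABC] equals the barycentric coordinate of P at vertex C, which is 2/3.

2/3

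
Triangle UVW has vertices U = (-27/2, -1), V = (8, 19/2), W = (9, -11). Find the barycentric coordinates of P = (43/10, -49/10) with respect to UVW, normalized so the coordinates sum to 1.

Signed area of the reference triangle: [UVW] = ½·((-27/2)·(19/2−(-11)) + 8·(-11−(-1)) + 9·(-1−(19/2))) = ½·(-1107/4 − 80 − 189/2) = -1805/8.
[PVW] = ½·((43/10)·(19/2−(-11)) + 8·(-11−(-49/10)) + 9·(-49/10−(19/2))) = ½·(1763/20 − 244/5 − 648/5) = -361/8, so the U-coordinate is (-361/8)/(-1805/8) = 1/5.
[UPW] = ½·((-27/2)·(-49/10−(-11)) + (43/10)·(-11−(-1)) + 9·(-1−(-49/10))) = ½·(-1647/20 − 43 + 351/10) = -361/8, so the V-coordinate is 1/5.
[UVP] = ½·((-27/2)·(19/2−(-49/10)) + 8·(-49/10−(-1)) + (43/10)·(-1−(19/2))) = ½·(-972/5 − 156/5 − 903/20) = -1083/8, so the W-coordinate is 3/5.
Check: 1/5 + 1/5 + 3/5 = 1.

(1/5, 1/5, 3/5)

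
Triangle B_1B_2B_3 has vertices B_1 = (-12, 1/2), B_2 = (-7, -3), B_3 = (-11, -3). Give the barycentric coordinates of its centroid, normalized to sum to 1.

(1/3, 1/3, 1/3)

The centroid is the average of the vertices, so each weight is 1/3.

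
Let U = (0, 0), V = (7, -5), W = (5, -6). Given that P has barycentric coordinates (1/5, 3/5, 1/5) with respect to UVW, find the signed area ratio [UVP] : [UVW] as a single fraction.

The signed ratio [UVP]/[UVW] equals the barycentric coordinate of P at vertex W, which is 1/5.

1/5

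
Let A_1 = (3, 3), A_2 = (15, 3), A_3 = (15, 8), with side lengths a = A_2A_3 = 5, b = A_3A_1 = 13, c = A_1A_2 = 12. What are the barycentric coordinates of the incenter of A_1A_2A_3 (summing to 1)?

(1/6, 13/30, 2/5)

The incenter has barycentric coordinates proportional to the opposite side lengths: (5 : 13 : 12).
Normalizing by 5+13+12 = 30 gives (1/6, 13/30, 2/5).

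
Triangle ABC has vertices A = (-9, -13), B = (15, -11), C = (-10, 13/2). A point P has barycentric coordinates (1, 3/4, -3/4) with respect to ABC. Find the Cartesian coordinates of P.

(39/4, -209/8)

P = 1·A + (3/4)·B + (-3/4)·C.
x-coordinate: 1·(-9) + (3/4)·15 + (-3/4)·(-10) = 39/4.
y-coordinate: 1·(-13) + (3/4)·(-11) + (-3/4)·(13/2) = -209/8.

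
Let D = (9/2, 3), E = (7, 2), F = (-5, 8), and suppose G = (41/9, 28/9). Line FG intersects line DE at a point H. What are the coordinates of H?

(23/4, 5/2)

Barycentric coordinates of G with respect to DEF: (4/9, 4/9, 1/9).
On side DE the F-coordinate is zero; dropping G's F-weight 1/9 and renormalizing the remaining 4/9 : 4/9 gives weights 1/2, 1/2 on D, E.
H = (1/2)·(9/2, 3) + (1/2)·(7, 2) = (23/4, 5/2).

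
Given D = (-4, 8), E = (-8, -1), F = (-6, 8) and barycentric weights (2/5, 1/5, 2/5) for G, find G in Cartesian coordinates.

G = (2/5)·D + (1/5)·E + (2/5)·F.
x-coordinate: (2/5)·(-4) + (1/5)·(-8) + (2/5)·(-6) = -28/5.
y-coordinate: (2/5)·8 + (1/5)·(-1) + (2/5)·8 = 31/5.

(-28/5, 31/5)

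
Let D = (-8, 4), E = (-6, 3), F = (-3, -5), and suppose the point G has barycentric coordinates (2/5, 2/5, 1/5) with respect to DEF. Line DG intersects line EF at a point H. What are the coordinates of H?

(-5, 1/3)

Line DG meets EF where the D-coordinate vanishes; zeroing G's D-weight and renormalizing leaves E, F-weights 2/5 : 1/5 → (2/3, 1/3).
So H = (2/3)·E + (1/3)·F = (-5, 1/3).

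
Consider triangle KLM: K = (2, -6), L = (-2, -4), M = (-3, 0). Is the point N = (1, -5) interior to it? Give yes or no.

yes

Barycentric coordinates of N: (11/14, 1/14, 1/7).
The three coordinates are positive, positive, positive; a point is interior exactly when all three are positive.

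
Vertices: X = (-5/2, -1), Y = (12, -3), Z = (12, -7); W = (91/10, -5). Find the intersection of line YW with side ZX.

(67/8, -11/2)

Barycentric coordinates of W with respect to XYZ: (1/5, 1/5, 3/5).
On side ZX the Y-coordinate is zero; dropping W's Y-weight 1/5 and renormalizing the remaining 3/5 : 1/5 gives weights 3/4, 1/4 on Z, X.
V = (3/4)·(12, -7) + (1/4)·(-5/2, -1) = (67/8, -11/2).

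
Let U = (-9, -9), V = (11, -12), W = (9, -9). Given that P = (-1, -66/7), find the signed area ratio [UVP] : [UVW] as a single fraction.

[UVW] = ½·((-9)·(-12−(-9)) + 11·(-9−(-9)) + 9·(-9−(-12))) = ½·(27 + 0 + 27) = 27.
[UVP] = ½·((-9)·(-12−(-66/7)) + 11·(-66/7−(-9)) + (-1)·(-9−(-12))) = ½·(162/7 − 33/7 − 3) = 54/7, so the ratio is (54/7)/27 = 2/7.

2/7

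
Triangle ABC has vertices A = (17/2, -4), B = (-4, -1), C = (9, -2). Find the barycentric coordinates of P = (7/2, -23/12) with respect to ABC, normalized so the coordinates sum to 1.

Signed area of the reference triangle: [ABC] = ½·((17/2)·(-1−(-2)) + (-4)·(-2−(-4)) + 9·(-4−(-1))) = ½·(17/2 − 8 − 27) = -53/4.
[PBC] = ½·((7/2)·(-1−(-2)) + (-4)·(-2−(-23/12)) + 9·(-23/12−(-1))) = ½·(7/2 + 1/3 − 33/4) = -53/24, so the A-coordinate is (-53/24)/(-53/4) = 1/6.
[APC] = ½·((17/2)·(-23/12−(-2)) + (7/2)·(-2−(-4)) + 9·(-4−(-23/12))) = ½·(17/24 + 7 − 75/4) = -265/48, so the B-coordinate is 5/12.
[ABP] = ½·((17/2)·(-1−(-23/12)) + (-4)·(-23/12−(-4)) + (7/2)·(-4−(-1))) = ½·(187/24 − 25/3 − 21/2) = -265/48, so the C-coordinate is 5/12.

(1/6, 5/12, 5/12)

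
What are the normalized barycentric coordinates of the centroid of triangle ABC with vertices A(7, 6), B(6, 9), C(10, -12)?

The centroid is the average of the vertices, so each weight is 1/3.

(1/3, 1/3, 1/3)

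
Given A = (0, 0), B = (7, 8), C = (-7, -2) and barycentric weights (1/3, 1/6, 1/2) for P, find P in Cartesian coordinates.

P = (1/3)·A + (1/6)·B + (1/2)·C.
x-coordinate: (1/3)·0 + (1/6)·7 + (1/2)·(-7) = -7/3.
y-coordinate: (1/3)·0 + (1/6)·8 + (1/2)·(-2) = 1/3.

(-7/3, 1/3)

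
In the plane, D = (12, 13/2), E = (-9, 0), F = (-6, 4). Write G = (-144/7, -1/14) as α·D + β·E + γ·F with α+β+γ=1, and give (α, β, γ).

(-5/7, 4/7, 8/7)

Signed area of the reference triangle: [DEF] = ½·(12·(0−4) + (-9)·(4−(13/2)) + (-6)·(13/2−0)) = ½·(-48 + 45/2 − 39) = -129/4.
[GEF] = ½·((-144/7)·(0−4) + (-9)·(4−(-1/14)) + (-6)·(-1/14−0)) = ½·(576/7 − 513/14 + 3/7) = 645/28, so the D-coordinate is (645/28)/(-129/4) = -5/7.
[DGF] = ½·(12·(-1/14−4) + (-144/7)·(4−(13/2)) + (-6)·(13/2−(-1/14))) = ½·(-342/7 + 360/7 − 276/7) = -129/7, so the E-coordinate is 4/7.
[DEG] = ½·(12·(0−(-1/14)) + (-9)·(-1/14−(13/2)) + (-144/7)·(13/2−0)) = ½·(6/7 + 414/7 − 936/7) = -258/7, so the F-coordinate is 8/7.
Check: -5/7 + 4/7 + 8/7 = 1.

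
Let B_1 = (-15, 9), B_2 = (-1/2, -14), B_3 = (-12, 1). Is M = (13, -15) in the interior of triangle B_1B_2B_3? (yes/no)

no

Barycentric coordinates of M: (191/47, 152/47, -296/47).
The three coordinates are positive, positive, negative; a point is interior exactly when all three are positive.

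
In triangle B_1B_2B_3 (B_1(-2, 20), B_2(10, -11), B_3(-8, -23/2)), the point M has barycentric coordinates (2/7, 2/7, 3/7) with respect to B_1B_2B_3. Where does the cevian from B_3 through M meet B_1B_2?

Line B_3M meets B_1B_2 where the B_3-coordinate vanishes; zeroing M's B_3-weight and renormalizing leaves B_1, B_2-weights 2/7 : 2/7 → (1/2, 1/2).
So N = (1/2)·B_1 + (1/2)·B_2 = (4, 9/2).

(4, 9/2)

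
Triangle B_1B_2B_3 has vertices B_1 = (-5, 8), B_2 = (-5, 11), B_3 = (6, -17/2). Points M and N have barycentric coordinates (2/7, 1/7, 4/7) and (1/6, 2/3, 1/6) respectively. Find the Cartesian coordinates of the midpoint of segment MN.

(-79/84, 25/8)

Barycentric coordinates of the midpoint are the average: (19/84, 17/42, 31/84).
Converting: (19/84)·B_1 + (17/42)·B_2 + (31/84)·B_3 = (-79/84, 25/8).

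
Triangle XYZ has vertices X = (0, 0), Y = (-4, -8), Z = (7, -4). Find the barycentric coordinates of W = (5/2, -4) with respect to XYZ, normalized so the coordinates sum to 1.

Signed area of the reference triangle: [XYZ] = ½·(0·(-8−(-4)) + (-4)·(-4−0) + 7·(0−(-8))) = ½·(0 + 16 + 56) = 36.
[WYZ] = ½·((5/2)·(-8−(-4)) + (-4)·(-4−(-4)) + 7·(-4−(-8))) = ½·(-10 + 0 + 28) = 9, so the X-coordinate is 9/36 = 1/4.
[XWZ] = ½·(0·(-4−(-4)) + (5/2)·(-4−0) + 7·(0−(-4))) = ½·(0 − 10 + 28) = 9, so the Y-coordinate is 1/4.
[XYW] = ½·(0·(-8−(-4)) + (-4)·(-4−0) + (5/2)·(0−(-8))) = ½·(0 + 16 + 20) = 18, so the Z-coordinate is 1/2.
Check: 1/4 + 1/4 + 1/2 = 1.

(1/4, 1/4, 1/2)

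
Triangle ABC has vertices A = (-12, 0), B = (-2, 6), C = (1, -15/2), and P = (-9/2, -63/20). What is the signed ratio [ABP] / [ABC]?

1/2

[ABC] = ½·((-12)·(6−(-15/2)) + (-2)·(-15/2−0) + 1·(0−6)) = ½·(-162 + 15 − 6) = -153/2.
[ABP] = ½·((-12)·(6−(-63/20)) + (-2)·(-63/20−0) + (-9/2)·(0−6)) = ½·(-549/5 + 63/10 + 27) = -153/4, so the ratio is (-153/4)/(-153/2) = 1/2.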